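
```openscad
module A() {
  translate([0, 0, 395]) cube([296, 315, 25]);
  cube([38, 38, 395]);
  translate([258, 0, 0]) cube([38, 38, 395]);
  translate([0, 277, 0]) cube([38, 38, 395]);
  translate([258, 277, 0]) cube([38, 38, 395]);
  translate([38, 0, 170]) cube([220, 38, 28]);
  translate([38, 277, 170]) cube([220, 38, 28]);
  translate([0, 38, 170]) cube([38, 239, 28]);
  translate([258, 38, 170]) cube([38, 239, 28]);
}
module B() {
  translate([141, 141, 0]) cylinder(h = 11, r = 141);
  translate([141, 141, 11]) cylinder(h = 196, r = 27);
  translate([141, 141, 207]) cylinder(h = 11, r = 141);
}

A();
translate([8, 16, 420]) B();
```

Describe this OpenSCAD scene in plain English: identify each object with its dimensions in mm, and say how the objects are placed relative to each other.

A is a simple wooden stool: a rectangular seat 296 mm (x) by 315 mm (y), 25 mm thick, top face at z = 420 mm, on four square legs, each 38×38 mm in cross-section. The legs rest on z = 0, each flush with a corner of the seat. Four stretchers, 38 mm wide and 28 mm tall, connect adjacent legs with their undersides at z = 170 mm, each running between the inner faces of the legs it joins and aligned with the legs' outer faces on the other axis.

B is a spool: two coaxial disc flanges of radius 141 mm and thickness 11 mm, joined by a core cylinder of radius 27 mm and height 196 mm. The lower flange rests on z = 0 and the three cylinders share a vertical axis.

The spool is on top of the stool.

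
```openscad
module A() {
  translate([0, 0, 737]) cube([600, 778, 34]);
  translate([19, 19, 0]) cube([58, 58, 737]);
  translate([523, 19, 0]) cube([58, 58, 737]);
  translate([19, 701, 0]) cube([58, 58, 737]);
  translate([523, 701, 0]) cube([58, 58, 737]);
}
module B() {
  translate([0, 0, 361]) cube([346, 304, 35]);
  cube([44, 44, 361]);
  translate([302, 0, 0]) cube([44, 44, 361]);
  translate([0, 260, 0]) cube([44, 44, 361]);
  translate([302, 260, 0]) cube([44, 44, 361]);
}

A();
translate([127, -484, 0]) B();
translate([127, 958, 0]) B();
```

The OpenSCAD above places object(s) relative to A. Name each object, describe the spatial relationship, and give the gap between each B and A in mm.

A is a table. B is a stool. Two stools sit around the table at the −y, +y sides. The gap between each stool and the table is 180 mm.

Each stool's nearest face is 180 mm from the table's bounding box.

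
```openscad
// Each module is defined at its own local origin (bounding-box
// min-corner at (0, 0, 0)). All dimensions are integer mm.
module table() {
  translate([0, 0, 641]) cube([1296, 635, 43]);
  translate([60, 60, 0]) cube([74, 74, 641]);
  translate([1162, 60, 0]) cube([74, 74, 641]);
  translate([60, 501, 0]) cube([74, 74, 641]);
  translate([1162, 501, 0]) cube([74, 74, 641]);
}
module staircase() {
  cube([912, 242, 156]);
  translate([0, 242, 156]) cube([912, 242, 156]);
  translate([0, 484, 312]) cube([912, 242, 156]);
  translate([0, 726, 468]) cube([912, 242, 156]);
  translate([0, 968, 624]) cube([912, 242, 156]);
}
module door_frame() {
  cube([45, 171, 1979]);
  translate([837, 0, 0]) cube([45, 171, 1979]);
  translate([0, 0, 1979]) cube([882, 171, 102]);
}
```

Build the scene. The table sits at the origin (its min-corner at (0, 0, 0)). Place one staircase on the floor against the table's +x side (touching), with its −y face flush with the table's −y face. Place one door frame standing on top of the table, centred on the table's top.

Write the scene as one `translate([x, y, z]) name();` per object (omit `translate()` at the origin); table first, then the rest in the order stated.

table();
translate([1296, 0, 0]) staircase();
translate([207, 232, 684]) door_frame();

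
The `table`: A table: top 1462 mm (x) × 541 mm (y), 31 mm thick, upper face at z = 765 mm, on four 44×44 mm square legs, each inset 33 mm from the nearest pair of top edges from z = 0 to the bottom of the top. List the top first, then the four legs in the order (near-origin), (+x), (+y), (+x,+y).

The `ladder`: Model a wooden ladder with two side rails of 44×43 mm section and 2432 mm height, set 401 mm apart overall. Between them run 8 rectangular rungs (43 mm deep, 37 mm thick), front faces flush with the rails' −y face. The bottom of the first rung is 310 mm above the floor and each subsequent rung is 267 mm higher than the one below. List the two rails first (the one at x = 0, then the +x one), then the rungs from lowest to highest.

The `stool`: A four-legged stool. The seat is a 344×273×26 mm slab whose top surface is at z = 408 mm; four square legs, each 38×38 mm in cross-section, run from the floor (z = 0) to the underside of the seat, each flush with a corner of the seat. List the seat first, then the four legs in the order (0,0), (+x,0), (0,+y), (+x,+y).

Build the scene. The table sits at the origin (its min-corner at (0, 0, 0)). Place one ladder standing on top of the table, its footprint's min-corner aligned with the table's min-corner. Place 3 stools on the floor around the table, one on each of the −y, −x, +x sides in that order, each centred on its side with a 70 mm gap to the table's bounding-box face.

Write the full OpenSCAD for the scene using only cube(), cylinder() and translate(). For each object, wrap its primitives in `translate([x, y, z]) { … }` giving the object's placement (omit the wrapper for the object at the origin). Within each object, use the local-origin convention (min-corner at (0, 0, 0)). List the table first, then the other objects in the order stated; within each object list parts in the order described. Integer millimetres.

translate([0, 0, 734]) cube([1462, 541, 31]);
translate([33, 33, 0]) cube([44, 44, 734]);
translate([1385, 33, 0]) cube([44, 44, 734]);
translate([33, 464, 0]) cube([44, 44, 734]);
translate([1385, 464, 0]) cube([44, 44, 734]);
translate([0, 0, 765]) {
  cube([44, 43, 2432]);
  translate([357, 0, 0]) cube([44, 43, 2432]);
  translate([44, 0, 310]) cube([313, 43, 37]);
  translate([44, 0, 577]) cube([313, 43, 37]);
  translate([44, 0, 844]) cube([313, 43, 37]);
  translate([44, 0, 1111]) cube([313, 43, 37]);
  translate([44, 0, 1378]) cube([313, 43, 37]);
  translate([44, 0, 1645]) cube([313, 43, 37]);
  translate([44, 0, 1912]) cube([313, 43, 37]);
  translate([44, 0, 2179]) cube([313, 43, 37]);
}
translate([559, -343, 0]) {
  translate([0, 0, 382]) cube([344, 273, 26]);
  cube([38, 38, 382]);
  translate([306, 0, 0]) cube([38, 38, 382]);
  translate([0, 235, 0]) cube([38, 38, 382]);
  translate([306, 235, 0]) cube([38, 38, 382]);
}
translate([-414, 134, 0]) {
  translate([0, 0, 382]) cube([344, 273, 26]);
  cube([38, 38, 382]);
  translate([306, 0, 0]) cube([38, 38, 382]);
  translate([0, 235, 0]) cube([38, 38, 382]);
  translate([306, 235, 0]) cube([38, 38, 382]);
}
translate([1532, 134, 0]) {
  translate([0, 0, 382]) cube([344, 273, 26]);
  cube([38, 38, 382]);
  translate([306, 0, 0]) cube([38, 38, 382]);
  translate([0, 235, 0]) cube([38, 38, 382]);
  translate([306, 235, 0]) cube([38, 38, 382]);
}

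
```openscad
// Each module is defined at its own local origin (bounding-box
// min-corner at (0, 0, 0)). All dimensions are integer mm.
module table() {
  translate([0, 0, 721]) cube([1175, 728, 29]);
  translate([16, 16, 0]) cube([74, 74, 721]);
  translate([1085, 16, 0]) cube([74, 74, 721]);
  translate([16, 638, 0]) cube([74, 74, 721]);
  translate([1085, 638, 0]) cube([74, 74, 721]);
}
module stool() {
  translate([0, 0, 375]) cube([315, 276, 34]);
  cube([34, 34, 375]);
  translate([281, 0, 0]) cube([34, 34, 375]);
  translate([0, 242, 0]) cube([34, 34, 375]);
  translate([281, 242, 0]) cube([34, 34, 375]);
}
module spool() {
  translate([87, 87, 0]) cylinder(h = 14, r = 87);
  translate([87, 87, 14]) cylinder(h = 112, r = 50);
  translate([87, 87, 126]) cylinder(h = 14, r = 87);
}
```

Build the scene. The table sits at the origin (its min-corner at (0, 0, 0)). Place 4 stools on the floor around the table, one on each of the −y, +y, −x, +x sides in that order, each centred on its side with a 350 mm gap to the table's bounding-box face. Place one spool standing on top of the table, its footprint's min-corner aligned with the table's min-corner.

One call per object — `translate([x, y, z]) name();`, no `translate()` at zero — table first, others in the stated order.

table();
translate([430, -626, 0]) stool();
translate([430, 1078, 0]) stool();
translate([-665, 226, 0]) stool();
translate([1525, 226, 0]) stool();
translate([0, 0, 750]) spool();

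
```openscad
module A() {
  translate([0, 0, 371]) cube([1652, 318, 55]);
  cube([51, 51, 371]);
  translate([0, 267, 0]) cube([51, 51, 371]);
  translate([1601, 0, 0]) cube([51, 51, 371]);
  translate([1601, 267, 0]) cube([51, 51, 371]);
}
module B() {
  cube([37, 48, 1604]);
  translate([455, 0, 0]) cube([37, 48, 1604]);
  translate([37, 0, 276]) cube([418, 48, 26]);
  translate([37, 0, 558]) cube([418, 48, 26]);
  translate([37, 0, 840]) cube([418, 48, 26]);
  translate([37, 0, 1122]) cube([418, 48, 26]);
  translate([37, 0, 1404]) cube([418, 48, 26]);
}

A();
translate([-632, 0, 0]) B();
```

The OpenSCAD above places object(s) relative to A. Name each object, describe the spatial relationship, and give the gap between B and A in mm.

The ladder's nearest face is 140 mm from the bench's −x face.

A is a bench. B is a ladder. The ladder is on the floor beside the bench on its −x side. The gap between the ladder and the bench is 140 mm.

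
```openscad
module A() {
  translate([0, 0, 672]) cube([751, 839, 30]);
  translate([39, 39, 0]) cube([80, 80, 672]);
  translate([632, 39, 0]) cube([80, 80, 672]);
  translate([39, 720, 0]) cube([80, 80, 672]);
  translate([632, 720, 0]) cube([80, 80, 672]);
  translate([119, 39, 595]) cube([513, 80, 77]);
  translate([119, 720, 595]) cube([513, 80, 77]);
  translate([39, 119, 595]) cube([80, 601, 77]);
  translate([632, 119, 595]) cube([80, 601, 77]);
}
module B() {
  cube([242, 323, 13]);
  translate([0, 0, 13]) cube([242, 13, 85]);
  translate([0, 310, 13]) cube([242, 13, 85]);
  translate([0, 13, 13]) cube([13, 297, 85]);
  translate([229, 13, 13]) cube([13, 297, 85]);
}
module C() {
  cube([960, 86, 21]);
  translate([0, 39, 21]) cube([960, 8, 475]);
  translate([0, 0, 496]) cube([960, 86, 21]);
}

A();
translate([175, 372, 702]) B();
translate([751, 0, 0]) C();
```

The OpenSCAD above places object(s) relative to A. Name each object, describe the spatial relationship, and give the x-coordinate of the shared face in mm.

A is a table. B is an open box. C is an I-beam. The open box is on top of the table. The I-beam is against the table's +x side, with their −y faces flush. The x-coordinate of the shared face is 751 mm.

The table's +x face and the I-beam's −x face are both at x = 751 mm.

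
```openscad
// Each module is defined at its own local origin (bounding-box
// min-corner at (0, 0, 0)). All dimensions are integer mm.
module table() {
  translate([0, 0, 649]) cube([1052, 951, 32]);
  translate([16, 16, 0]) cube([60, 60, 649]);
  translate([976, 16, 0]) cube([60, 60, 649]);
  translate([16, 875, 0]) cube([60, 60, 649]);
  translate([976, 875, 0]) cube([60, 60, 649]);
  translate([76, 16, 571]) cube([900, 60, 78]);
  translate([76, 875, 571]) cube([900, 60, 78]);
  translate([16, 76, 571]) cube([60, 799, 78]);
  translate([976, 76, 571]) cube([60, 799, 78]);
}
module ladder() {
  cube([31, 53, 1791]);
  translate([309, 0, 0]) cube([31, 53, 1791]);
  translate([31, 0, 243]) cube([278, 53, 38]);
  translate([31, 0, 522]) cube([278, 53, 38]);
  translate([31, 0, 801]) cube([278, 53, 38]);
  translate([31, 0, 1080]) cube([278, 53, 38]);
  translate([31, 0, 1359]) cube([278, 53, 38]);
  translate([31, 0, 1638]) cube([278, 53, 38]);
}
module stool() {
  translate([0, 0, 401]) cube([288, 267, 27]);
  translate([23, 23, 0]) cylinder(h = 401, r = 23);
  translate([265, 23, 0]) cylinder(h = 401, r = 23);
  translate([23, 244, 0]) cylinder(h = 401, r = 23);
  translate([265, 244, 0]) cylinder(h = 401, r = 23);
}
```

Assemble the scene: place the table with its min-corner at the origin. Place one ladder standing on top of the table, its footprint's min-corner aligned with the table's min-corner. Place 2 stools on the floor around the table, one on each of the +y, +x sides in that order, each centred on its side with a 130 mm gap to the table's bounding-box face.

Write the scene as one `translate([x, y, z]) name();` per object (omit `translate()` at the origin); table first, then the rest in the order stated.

table();
translate([0, 0, 681]) ladder();
translate([382, 1081, 0]) stool();
translate([1182, 342, 0]) stool();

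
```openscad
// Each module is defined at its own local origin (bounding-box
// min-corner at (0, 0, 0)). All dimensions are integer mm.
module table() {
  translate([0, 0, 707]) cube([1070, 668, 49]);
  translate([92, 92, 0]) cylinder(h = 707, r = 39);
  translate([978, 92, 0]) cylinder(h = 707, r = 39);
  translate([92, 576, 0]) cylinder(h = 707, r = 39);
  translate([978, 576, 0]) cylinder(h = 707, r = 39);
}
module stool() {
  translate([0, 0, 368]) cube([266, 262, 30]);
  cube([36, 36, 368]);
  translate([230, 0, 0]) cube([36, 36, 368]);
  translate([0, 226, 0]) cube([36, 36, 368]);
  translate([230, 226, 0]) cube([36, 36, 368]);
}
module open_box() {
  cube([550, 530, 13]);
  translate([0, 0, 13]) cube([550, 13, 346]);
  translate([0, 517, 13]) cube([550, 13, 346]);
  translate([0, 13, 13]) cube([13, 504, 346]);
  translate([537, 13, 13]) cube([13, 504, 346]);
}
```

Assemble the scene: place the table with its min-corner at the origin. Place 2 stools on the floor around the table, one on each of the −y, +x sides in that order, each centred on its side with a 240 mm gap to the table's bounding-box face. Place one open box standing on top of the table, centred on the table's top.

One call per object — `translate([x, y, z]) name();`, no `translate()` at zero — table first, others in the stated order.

table();
translate([402, -502, 0]) stool();
translate([1310, 203, 0]) stool();
translate([260, 69, 756]) open_box();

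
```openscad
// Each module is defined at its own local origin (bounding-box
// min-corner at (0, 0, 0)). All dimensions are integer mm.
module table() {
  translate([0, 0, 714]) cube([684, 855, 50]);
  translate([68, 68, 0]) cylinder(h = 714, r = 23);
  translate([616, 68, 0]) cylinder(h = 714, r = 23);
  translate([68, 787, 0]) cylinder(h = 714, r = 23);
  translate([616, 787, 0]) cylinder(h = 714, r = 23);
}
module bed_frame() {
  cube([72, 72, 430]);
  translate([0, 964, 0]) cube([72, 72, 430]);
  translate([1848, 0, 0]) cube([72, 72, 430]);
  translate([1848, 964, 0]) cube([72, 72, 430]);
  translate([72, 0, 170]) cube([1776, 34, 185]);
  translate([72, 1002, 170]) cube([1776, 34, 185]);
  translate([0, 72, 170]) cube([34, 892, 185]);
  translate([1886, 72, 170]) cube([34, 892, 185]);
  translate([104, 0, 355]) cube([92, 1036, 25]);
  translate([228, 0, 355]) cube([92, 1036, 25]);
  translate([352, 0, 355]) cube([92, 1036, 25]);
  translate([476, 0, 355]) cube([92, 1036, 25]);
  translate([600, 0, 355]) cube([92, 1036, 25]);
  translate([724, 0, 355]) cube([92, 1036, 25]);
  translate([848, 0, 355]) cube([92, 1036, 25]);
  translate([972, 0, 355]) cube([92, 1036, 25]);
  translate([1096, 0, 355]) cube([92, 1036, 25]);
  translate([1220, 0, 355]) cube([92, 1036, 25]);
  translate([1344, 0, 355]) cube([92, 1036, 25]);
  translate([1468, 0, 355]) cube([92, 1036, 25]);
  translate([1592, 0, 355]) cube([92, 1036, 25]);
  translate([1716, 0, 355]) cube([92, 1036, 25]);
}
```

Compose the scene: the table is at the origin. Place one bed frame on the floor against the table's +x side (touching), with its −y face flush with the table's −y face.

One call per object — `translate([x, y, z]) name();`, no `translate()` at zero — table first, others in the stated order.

table();
translate([684, 0, 0]) bed_frame();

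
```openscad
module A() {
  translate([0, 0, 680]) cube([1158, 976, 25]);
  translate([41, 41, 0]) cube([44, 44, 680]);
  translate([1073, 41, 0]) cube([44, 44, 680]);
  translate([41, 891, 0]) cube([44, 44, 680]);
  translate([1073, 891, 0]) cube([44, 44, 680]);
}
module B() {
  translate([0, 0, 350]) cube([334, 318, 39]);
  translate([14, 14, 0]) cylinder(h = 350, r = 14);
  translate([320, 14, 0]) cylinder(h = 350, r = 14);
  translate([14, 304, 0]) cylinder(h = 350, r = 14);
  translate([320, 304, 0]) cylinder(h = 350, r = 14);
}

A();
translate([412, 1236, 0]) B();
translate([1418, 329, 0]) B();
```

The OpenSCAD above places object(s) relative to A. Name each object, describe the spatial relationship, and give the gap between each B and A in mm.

A is a table. B is a stool. Two stools sit around the table at the +y, +x sides. The gap between each stool and the table is 260 mm.

Each stool's nearest face is 260 mm from the table's bounding box.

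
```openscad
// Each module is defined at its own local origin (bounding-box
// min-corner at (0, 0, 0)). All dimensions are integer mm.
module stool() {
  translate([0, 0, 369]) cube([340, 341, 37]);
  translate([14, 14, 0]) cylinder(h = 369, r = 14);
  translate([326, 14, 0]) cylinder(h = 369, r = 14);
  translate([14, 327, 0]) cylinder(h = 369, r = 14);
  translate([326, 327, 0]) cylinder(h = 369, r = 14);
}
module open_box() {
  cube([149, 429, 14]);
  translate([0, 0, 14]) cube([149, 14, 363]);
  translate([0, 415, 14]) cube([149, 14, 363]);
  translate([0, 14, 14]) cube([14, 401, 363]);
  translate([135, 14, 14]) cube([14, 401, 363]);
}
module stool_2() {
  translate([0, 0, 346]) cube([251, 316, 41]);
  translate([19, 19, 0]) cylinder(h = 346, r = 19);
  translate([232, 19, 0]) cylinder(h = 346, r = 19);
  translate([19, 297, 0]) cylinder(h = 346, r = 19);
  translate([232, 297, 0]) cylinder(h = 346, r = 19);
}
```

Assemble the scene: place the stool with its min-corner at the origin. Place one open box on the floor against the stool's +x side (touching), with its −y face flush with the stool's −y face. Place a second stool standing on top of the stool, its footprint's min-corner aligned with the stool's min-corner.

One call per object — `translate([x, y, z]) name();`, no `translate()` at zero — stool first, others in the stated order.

stool();
translate([340, 0, 0]) open_box();
translate([0, 0, 406]) stool_2();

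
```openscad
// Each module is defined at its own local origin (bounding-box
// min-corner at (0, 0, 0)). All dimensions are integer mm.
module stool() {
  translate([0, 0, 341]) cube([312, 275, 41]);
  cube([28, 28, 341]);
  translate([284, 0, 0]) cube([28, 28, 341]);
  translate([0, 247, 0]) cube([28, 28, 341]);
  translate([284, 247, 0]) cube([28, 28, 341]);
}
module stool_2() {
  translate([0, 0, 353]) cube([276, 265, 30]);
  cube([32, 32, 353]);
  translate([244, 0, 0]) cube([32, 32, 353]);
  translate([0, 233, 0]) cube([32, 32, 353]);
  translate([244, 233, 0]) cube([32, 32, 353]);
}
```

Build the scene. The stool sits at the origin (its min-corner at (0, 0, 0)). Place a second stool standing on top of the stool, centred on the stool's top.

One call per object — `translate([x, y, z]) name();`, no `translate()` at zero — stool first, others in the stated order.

stool();
translate([18, 5, 382]) stool_2();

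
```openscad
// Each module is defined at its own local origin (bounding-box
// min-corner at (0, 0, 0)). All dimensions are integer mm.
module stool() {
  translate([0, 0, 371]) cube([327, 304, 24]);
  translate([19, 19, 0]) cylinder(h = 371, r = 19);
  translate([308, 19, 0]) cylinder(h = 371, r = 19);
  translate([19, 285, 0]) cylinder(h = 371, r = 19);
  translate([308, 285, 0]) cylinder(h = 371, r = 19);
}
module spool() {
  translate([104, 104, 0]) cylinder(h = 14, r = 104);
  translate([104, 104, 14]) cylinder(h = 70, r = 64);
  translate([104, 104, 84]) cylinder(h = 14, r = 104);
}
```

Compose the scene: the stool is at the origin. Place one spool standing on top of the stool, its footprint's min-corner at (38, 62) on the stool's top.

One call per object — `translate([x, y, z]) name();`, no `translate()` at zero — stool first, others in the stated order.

stool();
translate([38, 62, 395]) spool();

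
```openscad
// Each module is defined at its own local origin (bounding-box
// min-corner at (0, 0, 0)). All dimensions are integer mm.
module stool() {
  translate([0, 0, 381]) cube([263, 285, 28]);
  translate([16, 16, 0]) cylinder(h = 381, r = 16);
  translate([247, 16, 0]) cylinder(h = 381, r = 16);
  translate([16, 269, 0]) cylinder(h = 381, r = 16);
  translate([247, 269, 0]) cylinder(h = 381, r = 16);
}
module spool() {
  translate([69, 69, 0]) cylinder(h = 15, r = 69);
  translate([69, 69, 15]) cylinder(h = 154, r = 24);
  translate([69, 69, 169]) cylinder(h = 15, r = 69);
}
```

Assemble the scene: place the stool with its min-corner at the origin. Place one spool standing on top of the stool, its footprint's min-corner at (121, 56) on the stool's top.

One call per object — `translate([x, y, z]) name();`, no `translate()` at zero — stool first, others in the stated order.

stool();
translate([121, 56, 409]) spool();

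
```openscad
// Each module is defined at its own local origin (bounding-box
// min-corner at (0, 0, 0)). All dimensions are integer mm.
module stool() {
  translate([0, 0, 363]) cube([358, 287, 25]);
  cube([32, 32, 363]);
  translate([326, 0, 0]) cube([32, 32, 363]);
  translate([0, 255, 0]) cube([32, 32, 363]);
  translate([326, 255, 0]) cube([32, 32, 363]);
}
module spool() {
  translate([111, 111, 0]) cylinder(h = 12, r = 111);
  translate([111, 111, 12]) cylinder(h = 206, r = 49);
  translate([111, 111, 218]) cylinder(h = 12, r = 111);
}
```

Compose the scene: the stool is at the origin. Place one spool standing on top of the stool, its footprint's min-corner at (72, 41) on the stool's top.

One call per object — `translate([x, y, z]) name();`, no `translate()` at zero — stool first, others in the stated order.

stool();
translate([72, 41, 388]) spool();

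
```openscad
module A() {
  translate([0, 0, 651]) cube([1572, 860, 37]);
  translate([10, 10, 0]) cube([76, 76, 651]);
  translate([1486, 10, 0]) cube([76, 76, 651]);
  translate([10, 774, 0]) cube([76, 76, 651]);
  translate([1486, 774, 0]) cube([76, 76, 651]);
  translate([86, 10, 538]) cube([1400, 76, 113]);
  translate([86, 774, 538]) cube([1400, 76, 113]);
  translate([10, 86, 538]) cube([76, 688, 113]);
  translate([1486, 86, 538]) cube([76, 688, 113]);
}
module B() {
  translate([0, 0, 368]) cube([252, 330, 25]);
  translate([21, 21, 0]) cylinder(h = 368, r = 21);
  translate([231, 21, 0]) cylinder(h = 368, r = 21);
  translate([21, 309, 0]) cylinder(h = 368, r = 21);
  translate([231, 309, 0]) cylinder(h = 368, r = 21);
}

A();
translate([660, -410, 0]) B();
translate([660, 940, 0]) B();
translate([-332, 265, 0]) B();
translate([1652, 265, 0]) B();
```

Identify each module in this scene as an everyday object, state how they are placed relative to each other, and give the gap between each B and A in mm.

A is a table. B is a stool. Four stools sit around the table at the −y, +y, −x, +x sides. The gap between each stool and the table is 80 mm.

Each stool's nearest face is 80 mm from the table's bounding box.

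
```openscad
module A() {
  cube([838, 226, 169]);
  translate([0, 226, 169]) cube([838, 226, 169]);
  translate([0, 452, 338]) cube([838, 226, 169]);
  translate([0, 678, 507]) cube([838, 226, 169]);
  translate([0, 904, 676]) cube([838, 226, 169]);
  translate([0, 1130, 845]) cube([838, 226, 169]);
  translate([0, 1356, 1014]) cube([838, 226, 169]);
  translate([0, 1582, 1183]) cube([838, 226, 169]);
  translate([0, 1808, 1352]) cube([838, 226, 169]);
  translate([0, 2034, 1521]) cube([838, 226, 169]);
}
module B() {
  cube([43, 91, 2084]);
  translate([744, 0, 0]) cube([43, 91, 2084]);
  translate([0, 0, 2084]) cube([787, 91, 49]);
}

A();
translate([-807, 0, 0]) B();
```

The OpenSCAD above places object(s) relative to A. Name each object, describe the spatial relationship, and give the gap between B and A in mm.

The door frame's nearest face is 20 mm from the staircase's −x face.

A is a staircase. B is a door frame. The door frame is on the floor beside the staircase on its −x side. The gap between the door frame and the staircase is 20 mm.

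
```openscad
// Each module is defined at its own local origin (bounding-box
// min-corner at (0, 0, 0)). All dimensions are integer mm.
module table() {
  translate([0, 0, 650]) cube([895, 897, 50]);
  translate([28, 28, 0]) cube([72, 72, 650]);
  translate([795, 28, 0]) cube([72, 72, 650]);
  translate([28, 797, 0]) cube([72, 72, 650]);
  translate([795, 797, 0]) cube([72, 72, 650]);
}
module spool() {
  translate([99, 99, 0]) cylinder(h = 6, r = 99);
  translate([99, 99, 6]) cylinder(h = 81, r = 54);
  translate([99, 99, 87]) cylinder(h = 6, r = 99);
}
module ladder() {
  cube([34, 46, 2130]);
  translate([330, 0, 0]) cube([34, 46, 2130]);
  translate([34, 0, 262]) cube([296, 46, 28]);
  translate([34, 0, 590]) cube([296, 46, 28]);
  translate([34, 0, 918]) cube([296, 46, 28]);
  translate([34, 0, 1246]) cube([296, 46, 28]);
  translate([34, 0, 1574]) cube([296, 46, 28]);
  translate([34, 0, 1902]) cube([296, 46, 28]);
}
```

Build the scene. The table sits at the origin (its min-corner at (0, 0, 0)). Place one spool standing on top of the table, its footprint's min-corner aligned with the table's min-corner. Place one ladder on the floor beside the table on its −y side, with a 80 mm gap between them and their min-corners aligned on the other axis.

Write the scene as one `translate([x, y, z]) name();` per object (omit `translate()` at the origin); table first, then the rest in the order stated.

table();
translate([0, 0, 700]) spool();
translate([0, -126, 0]) ladder();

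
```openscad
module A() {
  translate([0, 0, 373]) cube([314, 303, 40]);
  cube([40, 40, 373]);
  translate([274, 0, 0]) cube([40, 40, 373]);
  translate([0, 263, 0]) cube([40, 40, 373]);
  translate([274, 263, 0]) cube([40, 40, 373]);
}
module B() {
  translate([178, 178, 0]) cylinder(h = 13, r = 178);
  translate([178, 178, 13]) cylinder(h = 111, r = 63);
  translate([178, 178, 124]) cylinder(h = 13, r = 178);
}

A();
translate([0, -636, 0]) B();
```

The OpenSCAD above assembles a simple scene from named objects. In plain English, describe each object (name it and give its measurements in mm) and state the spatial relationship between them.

A is a four-legged stool. The seat is a 314×303×40 mm slab whose top surface is at z = 413 mm; four square legs, each 40×40 mm in cross-section, run from the floor (z = 0) to the underside of the seat, each flush with a corner of the seat.

B is a spool: two coaxial disc flanges of radius 178 mm and thickness 13 mm, joined by a core cylinder of radius 63 mm and height 111 mm. The lower flange rests on z = 0 and the three cylinders share a vertical axis.

The spool is on the floor beside the stool on its −y side.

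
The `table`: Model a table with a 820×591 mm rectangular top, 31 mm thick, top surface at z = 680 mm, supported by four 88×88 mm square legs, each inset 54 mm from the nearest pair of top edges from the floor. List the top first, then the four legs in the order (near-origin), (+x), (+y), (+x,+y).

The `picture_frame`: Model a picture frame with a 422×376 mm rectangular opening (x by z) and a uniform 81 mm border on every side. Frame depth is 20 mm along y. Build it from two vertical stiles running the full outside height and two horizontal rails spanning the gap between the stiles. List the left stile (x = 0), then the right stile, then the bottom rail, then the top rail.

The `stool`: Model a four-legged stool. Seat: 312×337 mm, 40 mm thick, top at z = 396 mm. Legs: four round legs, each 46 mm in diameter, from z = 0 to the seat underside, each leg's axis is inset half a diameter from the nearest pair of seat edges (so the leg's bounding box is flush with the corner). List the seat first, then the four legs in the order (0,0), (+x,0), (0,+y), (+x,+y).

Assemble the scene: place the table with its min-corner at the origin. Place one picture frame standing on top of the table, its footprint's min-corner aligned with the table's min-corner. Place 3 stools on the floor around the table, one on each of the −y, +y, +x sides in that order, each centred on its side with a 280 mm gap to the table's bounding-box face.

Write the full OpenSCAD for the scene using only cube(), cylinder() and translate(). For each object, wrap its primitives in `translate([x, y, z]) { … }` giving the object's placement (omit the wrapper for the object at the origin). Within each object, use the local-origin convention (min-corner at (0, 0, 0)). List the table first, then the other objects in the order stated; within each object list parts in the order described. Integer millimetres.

translate([0, 0, 649]) cube([820, 591, 31]);
translate([54, 54, 0]) cube([88, 88, 649]);
translate([678, 54, 0]) cube([88, 88, 649]);
translate([54, 449, 0]) cube([88, 88, 649]);
translate([678, 449, 0]) cube([88, 88, 649]);
translate([0, 0, 680]) {
  cube([81, 20, 538]);
  translate([503, 0, 0]) cube([81, 20, 538]);
  translate([81, 0, 0]) cube([422, 20, 81]);
  translate([81, 0, 457]) cube([422, 20, 81]);
}
translate([254, -617, 0]) {
  translate([0, 0, 356]) cube([312, 337, 40]);
  translate([23, 23, 0]) cylinder(h = 356, r = 23);
  translate([289, 23, 0]) cylinder(h = 356, r = 23);
  translate([23, 314, 0]) cylinder(h = 356, r = 23);
  translate([289, 314, 0]) cylinder(h = 356, r = 23);
}
translate([254, 871, 0]) {
  translate([0, 0, 356]) cube([312, 337, 40]);
  translate([23, 23, 0]) cylinder(h = 356, r = 23);
  translate([289, 23, 0]) cylinder(h = 356, r = 23);
  translate([23, 314, 0]) cylinder(h = 356, r = 23);
  translate([289, 314, 0]) cylinder(h = 356, r = 23);
}
translate([1100, 127, 0]) {
  translate([0, 0, 356]) cube([312, 337, 40]);
  translate([23, 23, 0]) cylinder(h = 356, r = 23);
  translate([289, 23, 0]) cylinder(h = 356, r = 23);
  translate([23, 314, 0]) cylinder(h = 356, r = 23);
  translate([289, 314, 0]) cylinder(h = 356, r = 23);
}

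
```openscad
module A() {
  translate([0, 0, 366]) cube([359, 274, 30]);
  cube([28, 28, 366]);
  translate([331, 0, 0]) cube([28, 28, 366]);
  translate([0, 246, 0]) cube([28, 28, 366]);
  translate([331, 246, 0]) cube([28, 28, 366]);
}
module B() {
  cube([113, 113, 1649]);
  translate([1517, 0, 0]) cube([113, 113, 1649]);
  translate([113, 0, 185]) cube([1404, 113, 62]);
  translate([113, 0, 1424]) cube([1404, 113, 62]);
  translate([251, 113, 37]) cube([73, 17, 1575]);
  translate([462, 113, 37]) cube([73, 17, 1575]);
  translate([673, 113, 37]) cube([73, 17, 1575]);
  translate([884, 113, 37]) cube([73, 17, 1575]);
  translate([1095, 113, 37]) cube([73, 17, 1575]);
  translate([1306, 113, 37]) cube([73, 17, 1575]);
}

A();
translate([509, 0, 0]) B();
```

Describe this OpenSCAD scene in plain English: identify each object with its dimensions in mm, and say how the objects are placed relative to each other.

A is a four-legged stool. The seat is 359×274 mm, 30 mm thick, top at z = 396 mm. It stands on four square legs, each 28×28 mm in cross-section, from z = 0 to the seat underside, each flush with a corner of the seat.

B is a fence section. Two 113×113 mm posts, 1649 mm tall, stand on the floor with a clear span of 1404 mm between their inner faces. Two horizontal rails of 113×62 mm section span the gap between the posts with their undersides at z = 185 mm and z = 1424 mm, flush with the posts' −y face. 6 pickets, each 73 mm wide, 17 mm thick and 1575 mm tall, are fixed to the +y face of the rails with their bottoms at z = 37 mm, evenly spaced across the span with equal gaps (rounded down to the nearest mm) at the −x end and between each pair — any rounding remainder accumulates at the +x end.

The fence section is on the floor beside the stool on its +x side.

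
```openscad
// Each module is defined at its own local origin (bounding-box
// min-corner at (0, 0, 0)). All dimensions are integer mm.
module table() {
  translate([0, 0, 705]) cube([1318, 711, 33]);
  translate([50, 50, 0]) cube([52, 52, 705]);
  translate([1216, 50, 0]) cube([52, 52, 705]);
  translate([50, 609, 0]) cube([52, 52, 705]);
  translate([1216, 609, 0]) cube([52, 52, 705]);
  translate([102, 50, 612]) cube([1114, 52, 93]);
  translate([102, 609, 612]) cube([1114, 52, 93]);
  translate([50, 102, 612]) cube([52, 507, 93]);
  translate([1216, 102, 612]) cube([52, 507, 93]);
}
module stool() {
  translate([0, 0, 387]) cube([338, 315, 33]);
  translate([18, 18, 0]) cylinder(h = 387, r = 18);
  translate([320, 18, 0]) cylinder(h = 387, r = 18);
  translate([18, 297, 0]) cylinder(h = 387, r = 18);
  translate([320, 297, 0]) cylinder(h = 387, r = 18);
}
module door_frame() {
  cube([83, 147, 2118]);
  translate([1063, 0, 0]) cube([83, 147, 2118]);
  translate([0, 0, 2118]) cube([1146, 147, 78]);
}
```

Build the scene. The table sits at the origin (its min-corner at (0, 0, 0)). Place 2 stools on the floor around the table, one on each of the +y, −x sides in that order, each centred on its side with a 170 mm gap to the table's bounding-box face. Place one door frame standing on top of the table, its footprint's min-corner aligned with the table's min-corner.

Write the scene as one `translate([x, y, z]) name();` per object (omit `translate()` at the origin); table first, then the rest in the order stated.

table();
translate([490, 881, 0]) stool();
translate([-508, 198, 0]) stool();
translate([0, 0, 738]) door_frame();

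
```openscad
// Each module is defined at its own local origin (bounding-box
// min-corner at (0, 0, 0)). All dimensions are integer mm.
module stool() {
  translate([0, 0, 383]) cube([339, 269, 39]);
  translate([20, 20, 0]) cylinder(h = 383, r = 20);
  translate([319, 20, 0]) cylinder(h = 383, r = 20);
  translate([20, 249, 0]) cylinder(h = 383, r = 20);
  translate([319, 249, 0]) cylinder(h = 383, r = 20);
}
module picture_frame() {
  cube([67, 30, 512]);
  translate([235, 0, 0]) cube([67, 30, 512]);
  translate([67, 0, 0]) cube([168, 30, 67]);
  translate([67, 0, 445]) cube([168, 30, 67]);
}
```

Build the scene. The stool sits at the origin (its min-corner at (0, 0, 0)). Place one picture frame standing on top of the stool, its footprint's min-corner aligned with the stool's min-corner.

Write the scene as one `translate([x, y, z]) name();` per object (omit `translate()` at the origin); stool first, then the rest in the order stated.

stool();
translate([0, 0, 422]) picture_frame();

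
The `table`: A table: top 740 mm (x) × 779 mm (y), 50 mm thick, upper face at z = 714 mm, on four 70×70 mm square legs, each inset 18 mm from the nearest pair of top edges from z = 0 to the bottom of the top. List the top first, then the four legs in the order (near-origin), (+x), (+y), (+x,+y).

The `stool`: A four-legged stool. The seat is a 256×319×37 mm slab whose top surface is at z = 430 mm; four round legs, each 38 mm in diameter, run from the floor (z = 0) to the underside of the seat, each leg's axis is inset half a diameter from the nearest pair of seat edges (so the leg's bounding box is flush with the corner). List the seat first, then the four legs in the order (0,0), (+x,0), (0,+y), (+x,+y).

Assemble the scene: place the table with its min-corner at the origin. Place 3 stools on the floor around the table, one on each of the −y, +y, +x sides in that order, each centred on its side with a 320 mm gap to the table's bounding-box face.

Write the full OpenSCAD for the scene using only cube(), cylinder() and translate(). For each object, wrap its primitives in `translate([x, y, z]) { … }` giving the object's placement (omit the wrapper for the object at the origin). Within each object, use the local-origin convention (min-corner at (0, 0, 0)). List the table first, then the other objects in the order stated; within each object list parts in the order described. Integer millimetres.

translate([0, 0, 664]) cube([740, 779, 50]);
translate([18, 18, 0]) cube([70, 70, 664]);
translate([652, 18, 0]) cube([70, 70, 664]);
translate([18, 691, 0]) cube([70, 70, 664]);
translate([652, 691, 0]) cube([70, 70, 664]);
translate([242, -639, 0]) {
  translate([0, 0, 393]) cube([256, 319, 37]);
  translate([19, 19, 0]) cylinder(h = 393, r = 19);
  translate([237, 19, 0]) cylinder(h = 393, r = 19);
  translate([19, 300, 0]) cylinder(h = 393, r = 19);
  translate([237, 300, 0]) cylinder(h = 393, r = 19);
}
translate([242, 1099, 0]) {
  translate([0, 0, 393]) cube([256, 319, 37]);
  translate([19, 19, 0]) cylinder(h = 393, r = 19);
  translate([237, 19, 0]) cylinder(h = 393, r = 19);
  translate([19, 300, 0]) cylinder(h = 393, r = 19);
  translate([237, 300, 0]) cylinder(h = 393, r = 19);
}
translate([1060, 230, 0]) {
  translate([0, 0, 393]) cube([256, 319, 37]);
  translate([19, 19, 0]) cylinder(h = 393, r = 19);
  translate([237, 19, 0]) cylinder(h = 393, r = 19);
  translate([19, 300, 0]) cylinder(h = 393, r = 19);
  translate([237, 300, 0]) cylinder(h = 393, r = 19);
}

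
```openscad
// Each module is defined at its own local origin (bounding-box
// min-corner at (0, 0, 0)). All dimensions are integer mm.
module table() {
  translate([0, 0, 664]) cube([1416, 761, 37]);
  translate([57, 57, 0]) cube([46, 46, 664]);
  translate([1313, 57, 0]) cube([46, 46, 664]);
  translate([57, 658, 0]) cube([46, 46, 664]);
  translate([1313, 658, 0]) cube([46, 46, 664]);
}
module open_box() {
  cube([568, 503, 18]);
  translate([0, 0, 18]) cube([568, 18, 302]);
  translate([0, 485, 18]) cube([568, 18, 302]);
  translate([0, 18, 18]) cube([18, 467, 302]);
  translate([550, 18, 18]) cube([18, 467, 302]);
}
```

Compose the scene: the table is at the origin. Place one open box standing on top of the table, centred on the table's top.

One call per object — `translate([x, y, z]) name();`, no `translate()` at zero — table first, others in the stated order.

table();
translate([424, 129, 701]) open_box();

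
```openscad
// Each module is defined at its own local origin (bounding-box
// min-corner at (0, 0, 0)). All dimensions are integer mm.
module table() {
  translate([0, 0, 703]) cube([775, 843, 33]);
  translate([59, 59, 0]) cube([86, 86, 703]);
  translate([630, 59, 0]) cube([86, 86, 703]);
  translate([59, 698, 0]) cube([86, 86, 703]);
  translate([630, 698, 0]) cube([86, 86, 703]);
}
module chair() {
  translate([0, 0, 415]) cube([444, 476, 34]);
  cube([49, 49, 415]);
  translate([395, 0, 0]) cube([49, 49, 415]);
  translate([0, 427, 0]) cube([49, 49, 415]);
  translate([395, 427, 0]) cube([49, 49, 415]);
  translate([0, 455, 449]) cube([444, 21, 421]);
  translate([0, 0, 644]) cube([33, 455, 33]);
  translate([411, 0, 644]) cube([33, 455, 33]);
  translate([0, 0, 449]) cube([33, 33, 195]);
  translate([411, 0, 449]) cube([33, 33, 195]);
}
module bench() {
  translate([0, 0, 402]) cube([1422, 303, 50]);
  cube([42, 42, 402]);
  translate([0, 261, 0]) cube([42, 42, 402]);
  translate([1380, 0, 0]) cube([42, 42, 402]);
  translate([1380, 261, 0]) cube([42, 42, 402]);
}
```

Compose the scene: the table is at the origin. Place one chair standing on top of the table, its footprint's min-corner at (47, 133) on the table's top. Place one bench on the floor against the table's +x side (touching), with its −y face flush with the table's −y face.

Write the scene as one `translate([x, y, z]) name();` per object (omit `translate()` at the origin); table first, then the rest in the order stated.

table();
translate([47, 133, 736]) chair();
translate([775, 0, 0]) bench();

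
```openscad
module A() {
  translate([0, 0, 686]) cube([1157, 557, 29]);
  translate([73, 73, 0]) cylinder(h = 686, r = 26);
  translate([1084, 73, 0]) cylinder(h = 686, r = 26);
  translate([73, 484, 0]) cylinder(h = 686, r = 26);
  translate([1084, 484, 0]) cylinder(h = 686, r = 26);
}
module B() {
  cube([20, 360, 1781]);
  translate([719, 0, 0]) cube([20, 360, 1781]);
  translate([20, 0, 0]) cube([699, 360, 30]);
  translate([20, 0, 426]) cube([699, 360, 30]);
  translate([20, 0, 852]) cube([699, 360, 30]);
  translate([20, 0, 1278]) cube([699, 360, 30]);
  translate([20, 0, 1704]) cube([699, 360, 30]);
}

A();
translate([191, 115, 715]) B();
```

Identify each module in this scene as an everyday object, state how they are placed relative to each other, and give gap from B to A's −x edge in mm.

The bookshelf's min-x is at 191; the table's min-x is 0; gap = 191 mm.

A is a table. B is a bookshelf. The bookshelf is on top of the table. The gap from the bookshelf to the table's −x edge is 191 mm.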